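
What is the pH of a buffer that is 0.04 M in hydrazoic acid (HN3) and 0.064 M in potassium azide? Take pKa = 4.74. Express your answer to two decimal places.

pH = 4.94

Henderson–Hasselbalch: pH = pKa + log([N3-]/[HN3]) = 4.74 + log(0.064/0.04)
pH = 4.74 + (+0.204) = 4.94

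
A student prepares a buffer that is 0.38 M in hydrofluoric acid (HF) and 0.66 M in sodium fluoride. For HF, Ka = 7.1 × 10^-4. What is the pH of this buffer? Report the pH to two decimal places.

pKa = −log(7.1 × 10^-4) = 3.149
Henderson–Hasselbalch: pH = pKa + log([F-]/[HF]) = 3.149 + log(0.66/0.38)
pH = 3.149 + (+0.240) = 3.39

pH = 3.39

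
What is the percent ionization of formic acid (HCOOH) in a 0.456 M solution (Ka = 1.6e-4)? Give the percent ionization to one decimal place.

1.9%

HCOOH ⇌ HCOO- + H+; let x = [H+] at equilibrium.
x ≈ √(Ka·C₀) = √(1.6 × 10^-4 × 0.456) = 8.54 × 10^-3 M
Fraction ionized = 8.54 × 10^-3 / 0.456 = 0.0187 → 1.9%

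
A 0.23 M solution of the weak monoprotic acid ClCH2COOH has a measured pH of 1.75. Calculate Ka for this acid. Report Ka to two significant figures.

Ka = 1.5 × 10^-3

[H+] = 10^(-1.75) = 1.78 × 10^-2 M
At equilibrium [HA] = 0.23 − 1.78 × 10^-2 = 2.12 × 10^-1 M
Ka = [H+][A-]/[HA] = (1.78 × 10^-2)² / 2.12 × 10^-1 = 1.5 × 10^-3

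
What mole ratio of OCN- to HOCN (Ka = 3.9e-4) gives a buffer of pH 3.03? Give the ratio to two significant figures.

ratio = 0.42

pKa = -log(3.9 × 10^-4) = 3.409
pH = pKa + log(r) ⇒ log(r) = 3.03 − 3.409 = -0.379
r = [OCN-]/[HOCN] = 10^(-0.379) = 0.418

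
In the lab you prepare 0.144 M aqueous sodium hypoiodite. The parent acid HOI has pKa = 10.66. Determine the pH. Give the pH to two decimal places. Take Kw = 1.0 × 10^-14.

OI- is the conjugate base of the weak acid HOI.
Ka = 10^(−10.66) = 2.19 × 10^-11
Kb = Kw/Ka = 1.0×10^-14 / 2.19 × 10^-11 = 4.57 × 10^-4
Kb = x²/(0.144 − x) = 4.57 × 10^-4
x is not negligible relative to C₀; solve x² + 0.000457·x − 6.58e-05 = 0.
x = (−Kb + √(Kb² + 4·Kb·C₀))/2 = 7.89 × 10^-3 M
pOH = 2.10, so pH = 14.00 − pOH = 11.90

pH = 11.90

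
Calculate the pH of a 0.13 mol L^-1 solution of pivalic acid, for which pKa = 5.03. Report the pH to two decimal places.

(CH3)3CCOOH ⇌ (CH3)3CCOO- + H+
Ka = 10^(−5.03) = 9.33 × 10^-6
Let x = [H+] at equilibrium. Ka = x²/(0.13 − x).
Neglecting x in the denominator: x = √(9.33 × 10^-6 × 0.13) = 1.10 × 10^-3 M
pH = −log[H+] = −log(1.10 × 10^-3) = 2.96

pH = 2.96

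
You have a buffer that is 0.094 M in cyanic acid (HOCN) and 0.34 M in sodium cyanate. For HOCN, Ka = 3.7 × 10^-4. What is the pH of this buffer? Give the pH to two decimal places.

pH = 3.99

pKa = −log(3.7 × 10^-4) = 3.432
Henderson–Hasselbalch: pH = pKa + log([OCN-]/[HOCN]) = 3.432 + log(0.34/0.094)
pH = 3.432 + (+0.558) = 3.99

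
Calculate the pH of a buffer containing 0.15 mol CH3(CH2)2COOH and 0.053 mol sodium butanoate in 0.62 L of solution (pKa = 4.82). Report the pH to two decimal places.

pH = 4.37

Henderson–Hasselbalch: pH = pKa + log([CH3(CH2)2COO-]/[CH3(CH2)2COOH]) = 4.82 + log(0.053/0.15)
pH = 4.82 + (-0.452) = 4.37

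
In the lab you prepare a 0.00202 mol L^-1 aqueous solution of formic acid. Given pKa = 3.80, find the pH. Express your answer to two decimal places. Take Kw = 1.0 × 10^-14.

pH = 3.31

HCOOH ⇌ HCOO- + H+
Ka = 10^(−3.80) = 1.58 × 10^-4
Let x = [H+] at equilibrium. Ka = x²/(0.00202 − x).
The 5% rule fails; solving x² + Ka·x − Ka·C₀ = 0 exactly:
x = (−Ka + √(Ka² + 4·Ka·C₀))/2 = 4.91 × 10^-4 M
pH = −log(4.91 × 10^-4) = 3.31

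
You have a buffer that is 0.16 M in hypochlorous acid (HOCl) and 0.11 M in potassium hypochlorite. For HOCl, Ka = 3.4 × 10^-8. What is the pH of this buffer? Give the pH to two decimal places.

pH = 7.31

pKa = −log(3.4 × 10^-8) = 7.469
Henderson–Hasselbalch: pH = pKa + log([OCl-]/[HOCl]) = 7.469 + log(0.11/0.16)
pH = 7.469 + (-0.163) = 7.31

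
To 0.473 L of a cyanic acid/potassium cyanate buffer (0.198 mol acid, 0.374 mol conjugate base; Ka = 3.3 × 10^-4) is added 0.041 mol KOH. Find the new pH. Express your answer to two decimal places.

pH = 3.90

OH- converts HOCN to OCN-: HOCN → 0.157 mol, OCN- → 0.415 mol.
pKa = −log(3.3 × 10^-4) = 3.481
pH = pKa + log([A⁻]/[HA]) = 3.481 + log(0.415/0.157) = 3.481 +0.422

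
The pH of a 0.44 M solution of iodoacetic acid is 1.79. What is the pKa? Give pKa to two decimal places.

[H+] = 10^(-1.79) = 1.62 × 10^-2 M
At equilibrium [HA] = 0.44 − 1.62 × 10^-2 = 4.24 × 10^-1 M
Ka = [H+][A-]/[HA] = (1.62 × 10^-2)² / 4.24 × 10^-1 = 6.19 × 10^-4
pKa = -log(6.19 × 10^-4) = 3.21

pKa = 3.21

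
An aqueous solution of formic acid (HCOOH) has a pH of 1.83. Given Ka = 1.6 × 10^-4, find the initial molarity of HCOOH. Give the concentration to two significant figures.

[H+] = 10^(-1.83) = 1.48 × 10^-2 M = x
Ka = x²/(C₀ − x) ⇒ C₀ = x + x²/Ka
C₀ = 1.48 × 10^-2 + (1.48 × 10^-2)²/(1.6 × 10^-4) = 1.38 M

C₀ = 1.4 M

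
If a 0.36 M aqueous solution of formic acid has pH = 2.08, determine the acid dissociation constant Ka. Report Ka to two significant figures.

[H+] = 10^(-2.08) = 8.32 × 10^-3 M
At equilibrium [HA] = 0.36 − 8.32 × 10^-3 = 3.52 × 10^-1 M
Ka = [H+][A-]/[HA] = (8.32 × 10^-3)² / 3.52 × 10^-1 = 2.0 × 10^-4

Ka = 2.0 × 10^-4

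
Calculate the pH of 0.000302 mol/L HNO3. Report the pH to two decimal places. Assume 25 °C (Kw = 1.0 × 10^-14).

pH = 3.52

HNO3 is a strong acid and dissociates completely, so [H+] = 0.000302 M.
pH = -log(0.000302) = 3.52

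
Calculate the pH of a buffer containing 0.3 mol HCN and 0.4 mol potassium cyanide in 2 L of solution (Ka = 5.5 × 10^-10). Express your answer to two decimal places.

pKa = −log(5.5 × 10^-10) = 9.260
Henderson–Hasselbalch: pH = pKa + log([CN-]/[HCN]) = 9.260 + log(0.4/0.3)
pH = 9.260 + (+0.125) = 9.38

pH = 9.38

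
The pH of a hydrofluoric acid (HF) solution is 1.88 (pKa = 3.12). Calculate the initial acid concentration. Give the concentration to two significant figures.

[H+] = 10^(-1.88) = 1.32 × 10^-2 M = x
Ka = 10^(−3.12) = 7.59 × 10^-4
Ka = x²/(C₀ − x) ⇒ C₀ = x + x²/Ka
C₀ = 1.32 × 10^-2 + (1.32 × 10^-2)²/(7.59 × 10^-4) = 2.43 × 10^-1 M

C₀ = 2.4 × 10^-1 M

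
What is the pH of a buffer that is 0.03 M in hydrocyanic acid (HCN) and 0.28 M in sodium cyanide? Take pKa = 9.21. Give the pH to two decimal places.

pH = 10.18

Henderson–Hasselbalch: pH = pKa + log([CN-]/[HCN]) = 9.21 + log(0.28/0.03)
pH = 9.21 + (+0.970) = 10.18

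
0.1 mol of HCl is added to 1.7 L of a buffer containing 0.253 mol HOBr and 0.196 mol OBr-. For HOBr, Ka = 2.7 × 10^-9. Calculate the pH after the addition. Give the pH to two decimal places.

Added H+ converts OBr- to HOBr: HOBr → 0.353 mol, OBr- → 0.096 mol.
pKa = −log(2.7 × 10^-9) = 8.569
pH = pKa + log([A⁻]/[HA]) = 8.569 + log(0.096/0.353) = 8.569 -0.566

pH = 8.00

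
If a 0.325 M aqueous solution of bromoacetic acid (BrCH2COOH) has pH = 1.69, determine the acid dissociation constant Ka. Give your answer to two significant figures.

[H+] = 10^(-1.69) = 2.04 × 10^-2 M
At equilibrium [HA] = 0.325 − 2.04 × 10^-2 = 3.05 × 10^-1 M
Ka = [H+][A-]/[HA] = (2.04 × 10^-2)² / 3.05 × 10^-1 = 1.4 × 10^-3

Ka = 1.4 × 10^-3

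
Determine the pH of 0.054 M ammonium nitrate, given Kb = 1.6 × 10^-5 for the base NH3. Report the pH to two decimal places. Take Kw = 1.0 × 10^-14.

pH = 5.24

NH4+ is the conjugate acid of the weak base NH3.
Ka = Kw/Kb = 1.0×10^-14 / 1.6 × 10^-5 = 6.25 × 10^-10
From the ICE table, Ka = [H+]²/(0.054 − [H+]) = 6.25 × 10^-10.
Neglecting [H+] in the denominator: [H+] = √(6.25 × 10^-10 × 0.054) = 5.81 × 10^-6 M
pH = −log(5.81 × 10^-6) = 5.24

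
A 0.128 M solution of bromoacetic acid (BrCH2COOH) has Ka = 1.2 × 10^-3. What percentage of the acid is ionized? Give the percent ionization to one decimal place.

BrCH2COOH ⇌ BrCH2COO- + H+; let x = [H+] at equilibrium.
Solve x² + 0.0012x − 0.000154 = 0 → x = 1.18 × 10^-2 M
Fraction ionized = 1.18 × 10^-2 / 0.128 = 0.0922 → 9.2%

9.2%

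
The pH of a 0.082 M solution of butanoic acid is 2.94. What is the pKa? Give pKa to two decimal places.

pKa = 4.79

[H+] = 10^(-2.94) = 1.15 × 10^-3 M
At equilibrium [HA] = 0.082 − 1.15 × 10^-3 = 8.09 × 10^-2 M
Ka = [H+][A-]/[HA] = (1.15 × 10^-3)² / 8.09 × 10^-2 = 1.63 × 10^-5
pKa = -log(1.63 × 10^-5) = 4.79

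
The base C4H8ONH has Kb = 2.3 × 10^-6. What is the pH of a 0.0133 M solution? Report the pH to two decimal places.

C4H8ONH + H2O ⇌ C4H8ONH2+ + OH-
Kb = x²/(0.0133 − x) = 2.3 × 10^-6
Since Kb ≪ C₀, x ≈ √(Kb·C₀) = 1.75 × 10^-4 M.
(x/C₀ = 1.3% < 5%, so the approximation holds.)
pOH = 3.76, so pH = 14.00 − pOH = 10.24

pH = 10.24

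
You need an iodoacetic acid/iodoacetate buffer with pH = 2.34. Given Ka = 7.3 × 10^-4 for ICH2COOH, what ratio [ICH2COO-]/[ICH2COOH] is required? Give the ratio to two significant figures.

pKa = -log(7.3 × 10^-4) = 3.137
pH = pKa + log(r) ⇒ log(r) = 2.34 − 3.137 = -0.797
r = [ICH2COO-]/[ICH2COOH] = 10^(-0.797) = 0.16

ratio = 0.16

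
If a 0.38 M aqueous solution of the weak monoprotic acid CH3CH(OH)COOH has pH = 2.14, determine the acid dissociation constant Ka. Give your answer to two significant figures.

[H+] = 10^(-2.14) = 7.24 × 10^-3 M
At equilibrium [HA] = 0.38 − 7.24 × 10^-3 = 3.73 × 10^-1 M
Ka = [H+][A-]/[HA] = (7.24 × 10^-3)² / 3.73 × 10^-1 = 1.4 × 10^-4

Ka = 1.4 × 10^-4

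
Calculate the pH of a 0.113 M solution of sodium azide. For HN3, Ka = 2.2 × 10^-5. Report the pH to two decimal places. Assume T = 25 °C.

N3- is the conjugate base of the weak acid HN3.
Kb = Kw/Ka = 1.0×10^-14 / 2.2 × 10^-5 = 4.55 × 10^-10
From the ICE table, Kb = [OH-]²/(0.113 − [OH-]) = 4.55 × 10^-10.
Neglecting [OH-] in the denominator: [OH-] = √(4.55 × 10^-10 × 0.113) = 7.17 × 10^-6 M
([OH-]/C₀ = 0.0063% < 5%, so the approximation holds.)
pOH = −log(7.17 × 10^-6) = 5.14; pH = 14.00 − 5.14 = 8.86

pH = 8.86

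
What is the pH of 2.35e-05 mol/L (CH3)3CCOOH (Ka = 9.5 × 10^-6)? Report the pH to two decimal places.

pH = 4.96

(CH3)3CCOOH ⇌ (CH3)3CCOO- + H+
Ka = x²/(2.35e-05 − x) = 9.5 × 10^-6
The 5% rule fails; solving x² + Ka·x − Ka·C₀ = 0 exactly:
x = (−Ka + √(Ka² + 4·Ka·C₀))/2 = 1.09 × 10^-5 M
pH = −log[H+] = −log(1.09 × 10^-5) = 4.96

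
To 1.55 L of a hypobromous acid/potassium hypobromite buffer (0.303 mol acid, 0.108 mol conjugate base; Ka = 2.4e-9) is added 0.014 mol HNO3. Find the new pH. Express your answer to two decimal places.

Added H+ converts OBr- to HOBr: HOBr → 0.317 mol, OBr- → 0.094 mol.
pKa = −log(2.4 × 10^-9) = 8.620
Henderson–Hasselbalch with mole ratio 0.094/0.317: pH = 8.620 + (-0.528)

pH = 8.09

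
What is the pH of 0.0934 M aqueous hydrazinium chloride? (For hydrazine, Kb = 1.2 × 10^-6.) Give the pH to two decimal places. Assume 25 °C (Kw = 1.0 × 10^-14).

pH = 4.55

N2H5+ is the conjugate acid of the weak base N2H4.
Ka = Kw/Kb = 1.0×10^-14 / 1.2 × 10^-6 = 8.33 × 10^-9
From the ICE table, Ka = x²/(0.0934 − x) = 8.33 × 10^-9.
Assume x ≪ 0.0934: x ≈ √(8.33 × 10^-9 × 0.0934) = 2.79 × 10^-5 M
pH = −log(2.79 × 10^-5) = 4.55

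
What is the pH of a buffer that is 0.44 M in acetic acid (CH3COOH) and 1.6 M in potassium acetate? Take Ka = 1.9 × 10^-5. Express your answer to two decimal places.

pH = 5.28

pKa = −log(1.9 × 10^-5) = 4.721
Using pH = pKa + log([base]/[acid]) with [base]/[acid] = 1.6/0.44:
pH = 4.721 + (+0.561) = 5.28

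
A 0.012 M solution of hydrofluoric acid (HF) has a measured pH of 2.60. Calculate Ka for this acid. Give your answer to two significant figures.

Ka = 6.6 × 10^-4

[H+] = 10^(-2.60) = 2.51 × 10^-3 M
At equilibrium [HA] = 0.012 − 2.51 × 10^-3 = 9.49 × 10^-3 M
Ka = [H+][A-]/[HA] = (2.51 × 10^-3)² / 9.49 × 10^-3 = 6.6 × 10^-4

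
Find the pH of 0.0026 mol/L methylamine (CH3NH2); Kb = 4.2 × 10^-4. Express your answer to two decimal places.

CH3NH2 + H2O ⇌ CH3NH3+ + OH-
Kb = x²/(0.0026 − x) = 4.2 × 10^-4
Here C₀/Kb ≈ 6.19, so the small-x approximation fails. Use the quadratic:
x = (−Kb + √(Kb² + 4·Kb·C₀))/2 = 8.56 × 10^-4 M
pOH = −log(8.56 × 10^-4) = 3.07; pH = 14.00 − 3.07 = 10.93

pH = 10.93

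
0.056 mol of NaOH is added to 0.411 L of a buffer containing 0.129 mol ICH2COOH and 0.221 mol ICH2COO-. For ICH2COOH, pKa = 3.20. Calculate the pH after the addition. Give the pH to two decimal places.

OH- converts ICH2COOH to ICH2COO-: ICH2COOH → 0.073 mol, ICH2COO- → 0.277 mol.
pH = pKa + log([A⁻]/[HA]) = 3.20 + log(0.277/0.073) = 3.20 +0.579

pH = 3.78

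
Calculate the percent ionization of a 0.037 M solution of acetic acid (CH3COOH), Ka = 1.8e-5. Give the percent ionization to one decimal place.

2.2%

CH3COOH ⇌ CH3COO- + H+; let x = [H+] at equilibrium.
x ≈ √(Ka·C₀) = √(1.8 × 10^-5 × 0.037) = 8.16 × 10^-4 M
% ionization = x/C₀ × 100% = 8.16 × 10^-4/0.037 × 100% = 2.2%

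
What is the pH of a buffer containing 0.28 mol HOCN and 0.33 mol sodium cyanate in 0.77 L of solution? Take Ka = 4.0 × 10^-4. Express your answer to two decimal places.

pH = 3.47

pKa = −log(4.0 × 10^-4) = 3.398
pH = pKa + log([A⁻]/[HA]) = 3.398 + log(0.33/0.28)
pH = 3.398 + (+0.071) = 3.47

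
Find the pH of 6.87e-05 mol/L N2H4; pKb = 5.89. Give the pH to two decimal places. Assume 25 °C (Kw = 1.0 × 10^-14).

N2H4 + H2O ⇌ N2H5+ + OH-
Kb = 10^(−5.89) = 1.29 × 10^-6
Kb = x²/(6.87e-05 − x) = 1.29 × 10^-6
The 5% rule fails; solving x² + Kb·x − Kb·C₀ = 0 exactly:
x = [−1.29e-06 + √(1.29e-06² + 3.54e-10)]/2 = 8.79 × 10^-6 M
pOH = 5.06, so pH = 14.00 − pOH = 8.94

pH = 8.94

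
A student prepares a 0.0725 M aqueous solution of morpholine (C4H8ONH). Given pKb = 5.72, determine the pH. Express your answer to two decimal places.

C4H8ONH + H2O ⇌ C4H8ONH2+ + OH-
Kb = 10^(−5.72) = 1.91 × 10^-6
Kb = [OH-]²/(0.0725 − [OH-]) = 1.91 × 10^-6
Since Kb ≪ C₀, [OH-] ≈ √(Kb·C₀) = 3.72 × 10^-4 M.
pOH = 3.43, so pH = 14.00 − pOH = 10.57

pH = 10.57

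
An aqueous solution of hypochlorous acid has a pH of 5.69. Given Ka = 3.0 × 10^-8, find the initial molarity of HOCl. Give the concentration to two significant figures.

C₀ = 1.4 × 10^-4 M

[H+] = 10^(-5.69) = 2.04 × 10^-6 M = x
Ka = x²/(C₀ − x) ⇒ C₀ = x + x²/Ka
C₀ = 2.04 × 10^-6 + (2.04 × 10^-6)²/(3.0 × 10^-8) = 1.41 × 10^-4 M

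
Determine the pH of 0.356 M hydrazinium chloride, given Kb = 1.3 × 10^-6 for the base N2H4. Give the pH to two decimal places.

pH = 4.28

N2H5+ is the conjugate acid of the weak base N2H4.
Ka = Kw/Kb = 1.0×10^-14 / 1.3 × 10^-6 = 7.69 × 10^-9
Let x = [H+] at equilibrium. Ka = x²/(0.356 − x).
Neglecting x in the denominator: x = √(7.69 × 10^-9 × 0.356) = 5.23 × 10^-5 M
Check: 0.015% ionized — well under 5%, approximation valid.
pH = −log(5.23 × 10^-5) = 4.28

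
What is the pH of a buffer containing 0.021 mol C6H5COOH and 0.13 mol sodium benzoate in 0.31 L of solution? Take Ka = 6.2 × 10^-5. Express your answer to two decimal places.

pKa = −log(6.2 × 10^-5) = 4.208
Using pH = pKa + log([base]/[acid]) with [base]/[acid] = 0.13/0.021:
pH = 4.208 + (+0.792) = 5.00

pH = 5.00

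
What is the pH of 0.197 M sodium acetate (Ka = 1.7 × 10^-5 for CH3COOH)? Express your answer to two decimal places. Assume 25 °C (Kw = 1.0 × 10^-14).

pH = 9.03

CH3COO- is the conjugate base of the weak acid CH3COOH.
Kb = Kw/Ka = 1.0×10^-14 / 1.7 × 10^-5 = 5.88 × 10^-10
Kb = [OH-]²/(0.197 − [OH-]) = 5.88 × 10^-10
Since Kb ≪ C₀, [OH-] ≈ √(Kb·C₀) = 1.08 × 10^-5 M.
pOH = 4.97, so pH = 14.00 − pOH = 9.03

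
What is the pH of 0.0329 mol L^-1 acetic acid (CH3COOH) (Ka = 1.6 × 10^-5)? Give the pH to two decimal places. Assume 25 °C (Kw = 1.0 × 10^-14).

pH = 3.14

CH3COOH ⇌ CH3COO- + H+
Ka = [H+]²/(0.0329 − [H+]) = 1.6 × 10^-5
Since Ka ≪ C₀, [H+] ≈ √(Ka·C₀) = 7.26 × 10^-4 M.
([H+]/C₀ = 2.2% < 5%, so the approximation holds.)
pH = −log[H+] = −log(7.26 × 10^-4) = 3.14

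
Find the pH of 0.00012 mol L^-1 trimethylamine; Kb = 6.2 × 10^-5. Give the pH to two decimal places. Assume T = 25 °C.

(CH3)3N + H2O ⇌ (CH3)3NH+ + OH-
Let x = [OH-] at equilibrium. Kb = x²/(0.00012 − x).
The 5% rule fails; solving x² + Kb·x − Kb·C₀ = 0 exactly:
x = [−6.2e-05 + √(6.2e-05² + 2.98e-08)]/2 = 6.07 × 10^-5 M
pOH = −log(6.07 × 10^-5) = 4.22; pH = 14.00 − 4.22 = 9.78

pH = 9.78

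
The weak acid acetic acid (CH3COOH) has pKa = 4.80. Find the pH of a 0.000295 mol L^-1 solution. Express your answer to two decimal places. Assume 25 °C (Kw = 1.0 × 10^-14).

CH3COOH ⇌ CH3COO- + H+
Ka = 10^(−4.80) = 1.58 × 10^-5
Let x = [H+] at equilibrium. Ka = x²/(0.000295 − x).
Here C₀/Ka ≈ 18.7, so the small-x approximation fails. Use the quadratic:
x = (−Ka + √(Ka² + 4·Ka·C₀))/2 = 6.08 × 10^-5 M
pH = −log[H+] = −log(6.08 × 10^-5) = 4.22

pH = 4.22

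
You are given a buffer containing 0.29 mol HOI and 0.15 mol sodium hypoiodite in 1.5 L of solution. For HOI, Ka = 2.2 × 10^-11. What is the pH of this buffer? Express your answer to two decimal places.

pKa = −log(2.2 × 10^-11) = 10.658
pH = pKa + log([A⁻]/[HA]) = 10.658 + log(0.15/0.29)
pH = 10.658 + (-0.286) = 10.37

pH = 10.37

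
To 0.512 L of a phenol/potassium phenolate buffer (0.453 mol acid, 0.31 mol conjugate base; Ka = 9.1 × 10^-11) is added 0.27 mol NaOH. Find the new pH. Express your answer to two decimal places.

pH = 10.54

OH- converts C6H5OH to C6H5O-: C6H5OH → 0.183 mol, C6H5O- → 0.58 mol.
pKa = −log(9.1 × 10^-11) = 10.041
pH = pKa + log(n_C6H5O-/n_C6H5OH) = 10.041 + log(0.58/0.183) = 10.041 + (+0.501)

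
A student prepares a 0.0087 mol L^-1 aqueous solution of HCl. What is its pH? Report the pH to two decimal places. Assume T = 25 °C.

pH = 2.06

HCl is a strong acid and dissociates completely, so [H+] = 0.0087 M.
pH = -log(0.0087) = 2.06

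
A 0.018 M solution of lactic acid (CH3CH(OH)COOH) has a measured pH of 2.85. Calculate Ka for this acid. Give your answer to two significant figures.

Ka = 1.2 × 10^-4

[H+] = 10^(-2.85) = 1.41 × 10^-3 M
At equilibrium [HA] = 0.018 − 1.41 × 10^-3 = 1.66 × 10^-2 M
Ka = [H+][A-]/[HA] = (1.41 × 10^-3)² / 1.66 × 10^-2 = 1.2 × 10^-4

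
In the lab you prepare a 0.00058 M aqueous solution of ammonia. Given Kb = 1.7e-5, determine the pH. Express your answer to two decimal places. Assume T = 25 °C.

pH = 9.96

NH3 + H2O ⇌ NH4+ + OH-
Kb = [OH-]²/(0.00058 − [OH-]) = 1.7 × 10^-5
[OH-] is not negligible relative to C₀; solve [OH-]² + 1.7e-05·[OH-] − 9.86e-09 = 0.
[OH-] = [−1.7e-05 + √(1.7e-05² + 3.94e-08)]/2 = 9.12 × 10^-5 M
pOH = −log(9.12 × 10^-5) = 4.04; pH = 14.00 − 4.04 = 9.96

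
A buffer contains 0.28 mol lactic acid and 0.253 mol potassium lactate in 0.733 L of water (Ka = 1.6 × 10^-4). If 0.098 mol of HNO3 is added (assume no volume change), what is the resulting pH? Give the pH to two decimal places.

pH = 3.41

After neutralization: n(CH3CH(OH)COOH) = 0.378 mol, n(CH3CH(OH)COO-) = 0.155 mol.
pKa = −log(1.6 × 10^-4) = 3.796
Henderson–Hasselbalch with mole ratio 0.155/0.378: pH = 3.796 + (-0.387)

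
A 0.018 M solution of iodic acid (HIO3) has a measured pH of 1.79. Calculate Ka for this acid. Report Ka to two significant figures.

Ka = 1.5 × 10^-1

[H+] = 10^(-1.79) = 1.62 × 10^-2 M
At equilibrium [HA] = 0.018 − 1.62 × 10^-2 = 1.80 × 10^-3 M
Ka = [H+][A-]/[HA] = (1.62 × 10^-2)² / 1.80 × 10^-3 = 1.5 × 10^-1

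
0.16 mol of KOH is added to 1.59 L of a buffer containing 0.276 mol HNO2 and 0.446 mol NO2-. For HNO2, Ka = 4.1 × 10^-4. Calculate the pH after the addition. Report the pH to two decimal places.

pH = 4.11

OH- converts HNO2 to NO2-: HNO2 → 0.116 mol, NO2- → 0.606 mol.
pKa = −log(4.1 × 10^-4) = 3.387
pH = pKa + log([A⁻]/[HA]) = 3.387 + log(0.606/0.116) = 3.387 +0.718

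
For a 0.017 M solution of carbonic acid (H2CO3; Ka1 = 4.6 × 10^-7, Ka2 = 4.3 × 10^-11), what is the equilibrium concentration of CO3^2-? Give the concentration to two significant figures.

4.3 × 10^-11 M

First ionization gives [H+] ≈ [HCO3-] = 8.84 × 10^-5 M.
Second step: Ka2 = [H+][CO3^2-]/[HCO3-] ≈ [CO3^2-] (since [H+] ≈ [HCO3-]).
So [CO3^2-] ≈ Ka2.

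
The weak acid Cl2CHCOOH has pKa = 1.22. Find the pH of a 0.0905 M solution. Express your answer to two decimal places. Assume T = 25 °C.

pH = 1.30

Cl2CHCOOH ⇌ Cl2CHCOO- + H+
Ka = 10^(−1.22) = 6.03 × 10^-2
From the ICE table, Ka = [H+]²/(0.0905 − [H+]) = 6.03 × 10^-2.
The 5% rule fails; solving [H+]² + Ka·[H+] − Ka·C₀ = 0 exactly:
[H+] = [−0.0603 + √(0.0603² + 0.0218)]/2 = 4.96 × 10^-2 M
pH = −log(4.96 × 10^-2) = 1.30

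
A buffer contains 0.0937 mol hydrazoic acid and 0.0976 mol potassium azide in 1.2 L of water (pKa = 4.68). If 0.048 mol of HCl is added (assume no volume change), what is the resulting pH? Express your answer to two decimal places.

Added H+ converts N3- to HN3: HN3 → 0.142 mol, N3- → 0.0496 mol.
pH = pKa + log(n_N3-/n_HN3) = 4.68 + log(0.0496/0.142) = 4.68 + (-0.457)

pH = 4.22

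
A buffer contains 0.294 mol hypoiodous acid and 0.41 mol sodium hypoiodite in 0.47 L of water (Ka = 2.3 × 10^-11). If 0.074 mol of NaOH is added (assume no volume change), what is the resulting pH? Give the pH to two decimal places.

pH = 10.98

After neutralization: n(HOI) = 0.22 mol, n(OI-) = 0.484 mol.
pKa = −log(2.3 × 10^-11) = 10.638
pH = pKa + log(n_OI-/n_HOI) = 10.638 + log(0.484/0.22) = 10.638 + (+0.342)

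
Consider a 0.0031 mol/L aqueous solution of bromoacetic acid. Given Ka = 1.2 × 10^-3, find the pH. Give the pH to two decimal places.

pH = 2.85

BrCH2COOH ⇌ BrCH2COO- + H+
From the ICE table, Ka = x²/(0.0031 − x) = 1.2 × 10^-3.
The 5% rule fails; solving x² + Ka·x − Ka·C₀ = 0 exactly:
x = [−0.0012 + √(0.0012² + 1.49e-05)]/2 = 1.42 × 10^-3 M
pH = −log[H+] = −log(1.42 × 10^-3) = 2.85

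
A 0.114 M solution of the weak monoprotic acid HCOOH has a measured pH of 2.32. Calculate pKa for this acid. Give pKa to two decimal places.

[H+] = 10^(-2.32) = 4.79 × 10^-3 M
At equilibrium [HA] = 0.114 − 4.79 × 10^-3 = 1.09 × 10^-1 M
Ka = [H+][A-]/[HA] = (4.79 × 10^-3)² / 1.09 × 10^-1 = 2.10 × 10^-4
pKa = -log(2.10 × 10^-4) = 3.68

pKa = 3.68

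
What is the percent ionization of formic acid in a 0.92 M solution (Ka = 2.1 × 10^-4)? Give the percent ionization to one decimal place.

1.5%

HCOOH ⇌ HCOO- + H+; let x = [H+] at equilibrium.
x ≈ √(Ka·C₀) = √(2.1 × 10^-4 × 0.92) = 1.39 × 10^-2 M
Fraction ionized = 1.39 × 10^-2 / 0.92 = 0.0151 → 1.5%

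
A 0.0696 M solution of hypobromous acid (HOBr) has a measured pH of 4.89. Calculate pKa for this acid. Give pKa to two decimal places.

[H+] = 10^(-4.89) = 1.29 × 10^-5 M
At equilibrium [HA] = 0.0696 − 1.29 × 10^-5 = 6.96 × 10^-2 M
Ka = [H+][A-]/[HA] = (1.29 × 10^-5)² / 6.96 × 10^-2 = 2.39 × 10^-9
pKa = -log(2.39 × 10^-9) = 8.62

pKa = 8.62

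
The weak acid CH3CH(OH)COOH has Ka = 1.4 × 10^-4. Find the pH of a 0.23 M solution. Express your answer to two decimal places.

CH3CH(OH)COOH ⇌ CH3CH(OH)COO- + H+
Let x = [H+] at equilibrium. Ka = x²/(0.23 − x).
Assume x ≪ 0.23: x ≈ √(1.4 × 10^-4 × 0.23) = 5.67 × 10^-3 M
pH = −log[H+] = −log(5.67 × 10^-3) = 2.25

pH = 2.25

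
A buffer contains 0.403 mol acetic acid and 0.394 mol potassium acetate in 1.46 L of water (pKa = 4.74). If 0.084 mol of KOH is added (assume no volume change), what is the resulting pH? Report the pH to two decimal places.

pH = 4.92

OH- converts CH3COOH to CH3COO-: CH3COOH → 0.319 mol, CH3COO- → 0.478 mol.
pH = pKa + log(n_CH3COO-/n_CH3COOH) = 4.74 + log(0.478/0.319) = 4.74 + (+0.176)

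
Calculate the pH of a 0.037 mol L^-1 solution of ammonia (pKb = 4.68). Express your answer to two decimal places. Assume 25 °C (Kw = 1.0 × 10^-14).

pH = 10.94

NH3 + H2O ⇌ NH4+ + OH-
Kb = 10^(−4.68) = 2.09 × 10^-5
From the ICE table, Kb = [OH-]²/(0.037 − [OH-]) = 2.09 × 10^-5.
Assume [OH-] ≪ 0.037: [OH-] ≈ √(2.09 × 10^-5 × 0.037) = 8.79 × 10^-4 M
pOH = 3.06, so pH = 14.00 − pOH = 10.94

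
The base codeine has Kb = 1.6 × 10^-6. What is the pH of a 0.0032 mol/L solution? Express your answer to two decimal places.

C18H21NO3 + H2O ⇌ C18H22NO3+ + OH-
Kb = x²/(0.0032 − x) = 1.6 × 10^-6
Neglecting x in the denominator: x = √(1.6 × 10^-6 × 0.0032) = 7.16 × 10^-5 M
pOH = 4.15, so pH = 14.00 − pOH = 9.85

pH = 9.85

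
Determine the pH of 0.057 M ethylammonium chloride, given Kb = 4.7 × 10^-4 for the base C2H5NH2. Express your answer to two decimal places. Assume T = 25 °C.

pH = 5.96

C2H5NH3+ is the conjugate acid of the weak base C2H5NH2.
Ka = Kw/Kb = 1.0×10^-14 / 4.7 × 10^-4 = 2.13 × 10^-11
From the ICE table, Ka = [H+]²/(0.057 − [H+]) = 2.13 × 10^-11.
Neglecting [H+] in the denominator: [H+] = √(2.13 × 10^-11 × 0.057) = 1.10 × 10^-6 M
([H+]/C₀ = 0.0019% < 5%, so the approximation holds.)
pH = −log[H+] = −log(1.10 × 10^-6) = 5.96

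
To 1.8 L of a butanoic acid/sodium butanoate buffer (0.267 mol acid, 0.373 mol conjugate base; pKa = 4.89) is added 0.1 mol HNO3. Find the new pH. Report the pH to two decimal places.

pH = 4.76

After neutralization: n(CH3(CH2)2COOH) = 0.367 mol, n(CH3(CH2)2COO-) = 0.273 mol.
pH = pKa + log([A⁻]/[HA]) = 4.89 + log(0.273/0.367) = 4.89 -0.129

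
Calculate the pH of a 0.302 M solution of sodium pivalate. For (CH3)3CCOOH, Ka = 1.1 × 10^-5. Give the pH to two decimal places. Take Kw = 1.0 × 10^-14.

(CH3)3CCOO- is the conjugate base of the weak acid (CH3)3CCOOH.
Kb = Kw/Ka = 1.0×10^-14 / 1.1 × 10^-5 = 9.09 × 10^-10
From the ICE table, Kb = x²/(0.302 − x) = 9.09 × 10^-10.
Assume x ≪ 0.302: x ≈ √(9.09 × 10^-10 × 0.302) = 1.66 × 10^-5 M
(x/C₀ = 0.0055% < 5%, so the approximation holds.)
pOH = −log(1.66 × 10^-5) = 4.78; pH = 14.00 − 4.78 = 9.22

pH = 9.22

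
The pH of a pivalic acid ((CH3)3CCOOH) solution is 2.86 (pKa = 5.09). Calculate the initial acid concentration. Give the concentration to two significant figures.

C₀ = 2.4 × 10^-1 M

[H+] = 10^(-2.86) = 1.38 × 10^-3 M = x
Ka = 10^(−5.09) = 8.13 × 10^-6
Ka = x²/(C₀ − x) ⇒ C₀ = x + x²/Ka
C₀ = 1.38 × 10^-3 + (1.38 × 10^-3)²/(8.13 × 10^-6) = 2.36 × 10^-1 M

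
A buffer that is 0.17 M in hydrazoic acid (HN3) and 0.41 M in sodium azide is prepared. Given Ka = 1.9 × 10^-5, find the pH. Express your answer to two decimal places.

pH = 5.10

pKa = −log(1.9 × 10^-5) = 4.721
Using pH = pKa + log([base]/[acid]) with [base]/[acid] = 0.41/0.17:
pH = 4.721 + (+0.382) = 5.10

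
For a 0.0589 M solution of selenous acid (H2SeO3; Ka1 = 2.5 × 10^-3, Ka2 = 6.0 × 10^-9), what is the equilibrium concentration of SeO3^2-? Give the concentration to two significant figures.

First ionization gives [H+] ≈ [HSeO3-] = 1.09 × 10^-2 M.
Second step: Ka2 = [H+][SeO3^2-]/[HSeO3-] ≈ [SeO3^2-] (since [H+] ≈ [HSeO3-]).
So [SeO3^2-] ≈ Ka2.

6.0 × 10^-9 M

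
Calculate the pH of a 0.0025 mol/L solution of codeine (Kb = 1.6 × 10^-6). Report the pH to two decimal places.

pH = 9.80

C18H21NO3 + H2O ⇌ C18H22NO3+ + OH-
Kb = [OH-]²/(0.0025 − [OH-]) = 1.6 × 10^-6
Neglecting [OH-] in the denominator: [OH-] = √(1.6 × 10^-6 × 0.0025) = 6.32 × 10^-5 M
pOH = −log(6.32 × 10^-5) = 4.20; pH = 14.00 − 4.20 = 9.80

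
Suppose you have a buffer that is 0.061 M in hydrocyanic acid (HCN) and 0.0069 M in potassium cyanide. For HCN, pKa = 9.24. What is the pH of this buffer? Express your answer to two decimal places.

Henderson–Hasselbalch: pH = pKa + log([CN-]/[HCN]) = 9.24 + log(0.0069/0.061)
pH = 9.24 + (-0.946) = 8.29

pH = 8.29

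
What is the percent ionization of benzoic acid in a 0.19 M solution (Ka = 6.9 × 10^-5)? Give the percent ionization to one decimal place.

C6H5COOH ⇌ C6H5COO- + H+; let x = [H+] at equilibrium.
x ≈ √(Ka·C₀) = √(6.9 × 10^-5 × 0.19) = 3.62 × 10^-3 M
% ionization = x/C₀ × 100% = 3.62 × 10^-3/0.19 × 100% = 1.9%

1.9%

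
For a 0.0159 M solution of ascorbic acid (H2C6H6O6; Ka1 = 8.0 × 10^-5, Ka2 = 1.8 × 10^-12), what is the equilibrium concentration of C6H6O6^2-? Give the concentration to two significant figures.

First ionization gives [H+] ≈ [HC6H6O6-] = 1.09 × 10^-3 M.
Second step: Ka2 = [H+][C6H6O6^2-]/[HC6H6O6-] ≈ [C6H6O6^2-] (since [H+] ≈ [HC6H6O6-]).
So [C6H6O6^2-] ≈ Ka2.

1.8 × 10^-12 M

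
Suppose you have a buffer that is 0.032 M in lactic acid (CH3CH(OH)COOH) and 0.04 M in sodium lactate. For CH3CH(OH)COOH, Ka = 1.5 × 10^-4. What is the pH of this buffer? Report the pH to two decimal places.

pKa = −log(1.5 × 10^-4) = 3.824
Henderson–Hasselbalch: pH = pKa + log([CH3CH(OH)COO-]/[CH3CH(OH)COOH]) = 3.824 + log(0.04/0.032)
pH = 3.824 + (+0.097) = 3.92

pH = 3.92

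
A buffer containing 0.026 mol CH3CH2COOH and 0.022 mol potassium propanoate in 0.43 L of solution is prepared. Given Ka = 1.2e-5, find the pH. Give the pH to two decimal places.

pH = 4.85

pKa = −log(1.2 × 10^-5) = 4.921
Using pH = pKa + log([base]/[acid]) with [base]/[acid] = 0.022/0.026:
pH = 4.921 + (-0.073) = 4.85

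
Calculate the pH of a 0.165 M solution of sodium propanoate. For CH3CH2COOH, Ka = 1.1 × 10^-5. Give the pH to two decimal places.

pH = 9.09

CH3CH2COO- is the conjugate base of the weak acid CH3CH2COOH.
Kb = Kw/Ka = 1.0×10^-14 / 1.1 × 10^-5 = 9.09 × 10^-10
From the ICE table, Kb = [OH-]²/(0.165 − [OH-]) = 9.09 × 10^-10.
Assume [OH-] ≪ 0.165: [OH-] ≈ √(9.09 × 10^-10 × 0.165) = 1.22 × 10^-5 M
([OH-]/C₀ = 0.0074% < 5%, so the approximation holds.)
pOH = 4.91, so pH = 14.00 − pOH = 9.09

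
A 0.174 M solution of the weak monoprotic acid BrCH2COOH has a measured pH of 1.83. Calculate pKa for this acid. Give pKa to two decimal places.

[H+] = 10^(-1.83) = 1.48 × 10^-2 M
At equilibrium [HA] = 0.174 − 1.48 × 10^-2 = 1.59 × 10^-1 M
Ka = [H+][A-]/[HA] = (1.48 × 10^-2)² / 1.59 × 10^-1 = 1.38 × 10^-3
pKa = -log(1.38 × 10^-3) = 2.86

pKa = 2.86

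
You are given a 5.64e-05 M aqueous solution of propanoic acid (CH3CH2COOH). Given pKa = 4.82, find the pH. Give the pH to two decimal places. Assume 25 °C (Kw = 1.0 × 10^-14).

pH = 4.65

CH3CH2COOH ⇌ CH3CH2COO- + H+
Ka = 10^(−4.82) = 1.51 × 10^-5
Ka = [H+]²/(5.64e-05 − [H+]) = 1.51 × 10^-5
[H+] is not negligible relative to C₀; solve [H+]² + 1.51e-05·[H+] − 8.52e-10 = 0.
[H+] = [−1.51e-05 + √(1.51e-05² + 3.41e-09)]/2 = 2.26 × 10^-5 M
pH = −log(2.26 × 10^-5) = 4.65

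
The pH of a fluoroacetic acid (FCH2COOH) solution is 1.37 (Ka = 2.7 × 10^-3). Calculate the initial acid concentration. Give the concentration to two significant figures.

C₀ = 7.2 × 10^-1 M

[H+] = 10^(-1.37) = 4.27 × 10^-2 M = x
Ka = x²/(C₀ − x) ⇒ C₀ = x + x²/Ka
C₀ = 4.27 × 10^-2 + (4.27 × 10^-2)²/(2.7 × 10^-3) = 7.18 × 10^-1 M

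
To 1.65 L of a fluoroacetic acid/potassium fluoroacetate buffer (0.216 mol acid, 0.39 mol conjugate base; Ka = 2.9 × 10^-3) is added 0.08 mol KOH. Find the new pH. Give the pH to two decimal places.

After neutralization: n(FCH2COOH) = 0.136 mol, n(FCH2COO-) = 0.47 mol.
pKa = −log(2.9 × 10^-3) = 2.538
Henderson–Hasselbalch with mole ratio 0.47/0.136: pH = 2.538 + (+0.539)

pH = 3.08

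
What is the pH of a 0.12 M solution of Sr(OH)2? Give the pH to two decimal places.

pH = 13.38

Sr(OH)2 is a strong base (each formula unit releases 2 OH-); [OH-] = 0.24 M.
pOH = -log(0.24) = 0.62
pH = 14.00 - 0.62 = 13.38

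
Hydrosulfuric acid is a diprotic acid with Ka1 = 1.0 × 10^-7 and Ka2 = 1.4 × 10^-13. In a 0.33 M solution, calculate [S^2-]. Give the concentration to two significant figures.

First ionization gives [H+] ≈ [HS-] = 1.82 × 10^-4 M.
Second step: Ka2 = [H+][S^2-]/[HS-] ≈ [S^2-] (since [H+] ≈ [HS-]).
So [S^2-] ≈ Ka2.

1.4 × 10^-13 M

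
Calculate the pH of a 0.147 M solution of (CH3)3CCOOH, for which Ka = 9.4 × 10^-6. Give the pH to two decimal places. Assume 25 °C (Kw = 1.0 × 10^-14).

(CH3)3CCOOH ⇌ (CH3)3CCOO- + H+
Let x = [H+] at equilibrium. Ka = x²/(0.147 − x).
Since Ka ≪ C₀, x ≈ √(Ka·C₀) = 1.18 × 10^-3 M.
(x/C₀ = 0.8% < 5%, so the approximation holds.)
pH = −log[H+] = −log(1.18 × 10^-3) = 2.93

pH = 2.93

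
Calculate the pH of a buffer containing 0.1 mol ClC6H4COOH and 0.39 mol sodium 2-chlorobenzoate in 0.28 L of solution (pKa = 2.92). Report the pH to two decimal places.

pH = pKa + log([A⁻]/[HA]) = 2.92 + log(0.39/0.1)
pH = 2.92 + (+0.591) = 3.51

pH = 3.51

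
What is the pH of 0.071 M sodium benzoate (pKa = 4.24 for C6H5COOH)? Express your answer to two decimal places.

C6H5COO- is the conjugate base of the weak acid C6H5COOH.
Ka = 10^(−4.24) = 5.75 × 10^-5
Kb = Kw/Ka = 1.0×10^-14 / 5.75 × 10^-5 = 1.74 × 10^-10
Kb = x²/(0.071 − x) = 1.74 × 10^-10
Assume x ≪ 0.071: x ≈ √(1.74 × 10^-10 × 0.071) = 3.51 × 10^-6 M
pOH = 5.45, so pH = 14.00 − pOH = 8.55

pH = 8.55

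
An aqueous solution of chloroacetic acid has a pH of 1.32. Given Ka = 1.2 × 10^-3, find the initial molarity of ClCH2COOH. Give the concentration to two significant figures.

[H+] = 10^(-1.32) = 4.79 × 10^-2 M = x
Ka = x²/(C₀ − x) ⇒ C₀ = x + x²/Ka
C₀ = 4.79 × 10^-2 + (4.79 × 10^-2)²/(1.2 × 10^-3) = 1.96 M

C₀ = 2.0 M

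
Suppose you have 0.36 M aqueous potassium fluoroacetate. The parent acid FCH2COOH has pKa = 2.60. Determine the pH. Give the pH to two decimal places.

pH = 8.08

FCH2COO- is the conjugate base of the weak acid FCH2COOH.
Ka = 10^(−2.60) = 2.51 × 10^-3
Kb = Kw/Ka = 1.0×10^-14 / 2.51 × 10^-3 = 3.98 × 10^-12
From the ICE table, Kb = [OH-]²/(0.36 − [OH-]) = 3.98 × 10^-12.
Neglecting [OH-] in the denominator: [OH-] = √(3.98 × 10^-12 × 0.36) = 1.20 × 10^-6 M
pOH = 5.92, so pH = 14.00 − pOH = 8.08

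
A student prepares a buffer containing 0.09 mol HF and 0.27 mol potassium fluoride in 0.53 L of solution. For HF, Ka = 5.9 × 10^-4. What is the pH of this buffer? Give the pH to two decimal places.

pH = 3.71

pKa = −log(5.9 × 10^-4) = 3.229
Using pH = pKa + log([base]/[acid]) with [base]/[acid] = 0.27/0.09:
pH = 3.229 + (+0.477) = 3.71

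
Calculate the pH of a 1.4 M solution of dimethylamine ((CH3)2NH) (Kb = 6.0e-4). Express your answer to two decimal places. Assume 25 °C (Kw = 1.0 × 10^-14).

(CH3)2NH + H2O ⇌ (CH3)2NH2+ + OH-
Kb = [OH-]²/(1.4 − [OH-]) = 6.0 × 10^-4
Assume [OH-] ≪ 1.4: [OH-] ≈ √(6.0 × 10^-4 × 1.4) = 2.90 × 10^-2 M
([OH-]/C₀ = 2.1% < 5%, so the approximation holds.)
pOH = −log(2.90 × 10^-2) = 1.54; pH = 14.00 − 1.54 = 12.46

pH = 12.46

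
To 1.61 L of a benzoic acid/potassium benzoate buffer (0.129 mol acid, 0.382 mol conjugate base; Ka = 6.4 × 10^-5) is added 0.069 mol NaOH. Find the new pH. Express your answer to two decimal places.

OH- converts C6H5COOH to C6H5COO-: C6H5COOH → 0.06 mol, C6H5COO- → 0.451 mol.
pKa = −log(6.4 × 10^-5) = 4.194
pH = pKa + log([A⁻]/[HA]) = 4.194 + log(0.451/0.06) = 4.194 +0.876

pH = 5.07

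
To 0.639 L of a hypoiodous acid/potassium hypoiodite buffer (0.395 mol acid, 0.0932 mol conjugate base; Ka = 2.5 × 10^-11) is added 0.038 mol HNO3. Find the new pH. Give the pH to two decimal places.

pH = 9.71

After neutralization: n(HOI) = 0.433 mol, n(OI-) = 0.0552 mol.
pKa = −log(2.5 × 10^-11) = 10.602
pH = pKa + log(n_OI-/n_HOI) = 10.602 + log(0.0552/0.433) = 10.602 + (-0.895)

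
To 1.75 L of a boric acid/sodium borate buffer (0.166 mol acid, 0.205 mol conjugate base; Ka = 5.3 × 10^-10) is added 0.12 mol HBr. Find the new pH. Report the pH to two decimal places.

Added H+ converts B(OH)4- to B(OH)3: B(OH)3 → 0.286 mol, B(OH)4- → 0.085 mol.
pKa = −log(5.3 × 10^-10) = 9.276
pH = pKa + log(n_B(OH)4-/n_B(OH)3) = 9.276 + log(0.085/0.286) = 9.276 + (-0.527)

pH = 8.75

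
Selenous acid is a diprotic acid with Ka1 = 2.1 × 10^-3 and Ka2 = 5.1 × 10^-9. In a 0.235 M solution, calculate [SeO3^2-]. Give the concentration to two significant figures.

5.1 × 10^-9 M

First ionization gives [H+] ≈ [HSeO3-] = 2.12 × 10^-2 M.
Second step: Ka2 = [H+][SeO3^2-]/[HSeO3-] ≈ [SeO3^2-] (since [H+] ≈ [HSeO3-]).
So [SeO3^2-] ≈ Ka2.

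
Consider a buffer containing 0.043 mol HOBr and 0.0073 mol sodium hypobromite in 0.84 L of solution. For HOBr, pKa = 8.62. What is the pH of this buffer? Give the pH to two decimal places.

pH = 7.85

pH = pKa + log([A⁻]/[HA]) = 8.62 + log(0.0073/0.043)
pH = 8.62 + (-0.770) = 7.85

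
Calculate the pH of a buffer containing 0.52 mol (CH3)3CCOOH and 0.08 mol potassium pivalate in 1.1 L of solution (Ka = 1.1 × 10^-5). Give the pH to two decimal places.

pH = 4.15

pKa = −log(1.1 × 10^-5) = 4.959
Henderson–Hasselbalch: pH = pKa + log([(CH3)3CCOO-]/[(CH3)3CCOOH]) = 4.959 + log(0.08/0.52)
pH = 4.959 + (-0.813) = 4.15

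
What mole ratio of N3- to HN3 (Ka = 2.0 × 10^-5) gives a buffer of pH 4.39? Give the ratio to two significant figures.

ratio = 0.49

pKa = -log(2.0 × 10^-5) = 4.699
pH = pKa + log(r) ⇒ log(r) = 4.39 − 4.699 = -0.309
r = [N3-]/[HN3] = 10^(-0.309) = 0.491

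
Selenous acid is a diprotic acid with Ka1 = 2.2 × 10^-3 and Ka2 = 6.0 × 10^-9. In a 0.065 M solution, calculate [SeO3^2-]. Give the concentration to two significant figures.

6.0 × 10^-9 M

First ionization gives [H+] ≈ [HSeO3-] = 1.09 × 10^-2 M.
Second step: Ka2 = [H+][SeO3^2-]/[HSeO3-] ≈ [SeO3^2-] (since [H+] ≈ [HSeO3-]).
So [SeO3^2-] ≈ Ka2.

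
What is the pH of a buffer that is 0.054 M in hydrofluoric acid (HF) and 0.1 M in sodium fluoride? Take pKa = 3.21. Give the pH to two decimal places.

pH = pKa + log([A⁻]/[HA]) = 3.21 + log(0.1/0.054)
pH = 3.21 + (+0.268) = 3.48

pH = 3.48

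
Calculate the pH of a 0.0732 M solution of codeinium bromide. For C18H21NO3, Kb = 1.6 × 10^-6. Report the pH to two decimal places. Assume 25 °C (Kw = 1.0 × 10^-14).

C18H22NO3+ is the conjugate acid of the weak base C18H21NO3.
Ka = Kw/Kb = 1.0×10^-14 / 1.6 × 10^-6 = 6.25 × 10^-9
From the ICE table, Ka = [H+]²/(0.0732 − [H+]) = 6.25 × 10^-9.
Neglecting [H+] in the denominator: [H+] = √(6.25 × 10^-9 × 0.0732) = 2.14 × 10^-5 M
pH = −log(2.14 × 10^-5) = 4.67

pH = 4.67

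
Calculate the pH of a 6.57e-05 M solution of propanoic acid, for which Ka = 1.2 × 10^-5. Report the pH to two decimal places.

CH3CH2COOH ⇌ CH3CH2COO- + H+
From the ICE table, Ka = x²/(6.57e-05 − x) = 1.2 × 10^-5.
x is not negligible relative to C₀; solve x² + 1.2e-05·x − 7.88e-10 = 0.
x = [−1.2e-05 + √(1.2e-05² + 3.15e-09)]/2 = 2.27 × 10^-5 M
pH = −log(2.27 × 10^-5) = 4.64

pH = 4.64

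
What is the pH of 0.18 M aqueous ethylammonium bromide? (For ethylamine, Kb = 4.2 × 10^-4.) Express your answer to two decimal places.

pH = 5.68

C2H5NH3+ is the conjugate acid of the weak base C2H5NH2.
Ka = Kw/Kb = 1.0×10^-14 / 4.2 × 10^-4 = 2.38 × 10^-11
From the ICE table, Ka = [H+]²/(0.18 − [H+]) = 2.38 × 10^-11.
Assume [H+] ≪ 0.18: [H+] ≈ √(2.38 × 10^-11 × 0.18) = 2.07 × 10^-6 M
pH = −log(2.07 × 10^-6) = 5.68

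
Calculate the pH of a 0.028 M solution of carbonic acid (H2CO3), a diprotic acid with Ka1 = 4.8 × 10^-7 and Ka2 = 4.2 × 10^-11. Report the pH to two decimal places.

pH = 3.94

Since Ka1 ≫ Ka2, the first ionization dominates [H+].
Ka1 = x²/(0.028 − x) = 4.8 × 10^-7
x ≈ √(4.8 × 10^-7 × 0.028) = 1.16 × 10^-4 M
pH = −log(1.16 × 10^-4) = 3.94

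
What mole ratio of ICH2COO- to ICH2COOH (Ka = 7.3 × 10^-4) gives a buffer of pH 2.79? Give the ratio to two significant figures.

pKa = -log(7.3 × 10^-4) = 3.137
pH = pKa + log(r) ⇒ log(r) = 2.79 − 3.137 = -0.347
r = [ICH2COO-]/[ICH2COOH] = 10^(-0.347) = 0.45

ratio = 0.45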